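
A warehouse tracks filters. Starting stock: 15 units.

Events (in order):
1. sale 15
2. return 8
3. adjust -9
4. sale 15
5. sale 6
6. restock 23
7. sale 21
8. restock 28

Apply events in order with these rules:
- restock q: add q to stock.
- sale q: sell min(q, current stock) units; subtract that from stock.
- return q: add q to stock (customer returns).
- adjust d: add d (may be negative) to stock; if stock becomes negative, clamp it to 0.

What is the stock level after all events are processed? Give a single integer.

Answer: 30

Derivation:
Processing events:
Start: stock = 15
  Event 1 (sale 15): sell min(15,15)=15. stock: 15 - 15 = 0. total_sold = 15
  Event 2 (return 8): 0 + 8 = 8
  Event 3 (adjust -9): 8 + -9 = 0 (clamped to 0)
  Event 4 (sale 15): sell min(15,0)=0. stock: 0 - 0 = 0. total_sold = 15
  Event 5 (sale 6): sell min(6,0)=0. stock: 0 - 0 = 0. total_sold = 15
  Event 6 (restock 23): 0 + 23 = 23
  Event 7 (sale 21): sell min(21,23)=21. stock: 23 - 21 = 2. total_sold = 36
  Event 8 (restock 28): 2 + 28 = 30
Final: stock = 30, total_sold = 36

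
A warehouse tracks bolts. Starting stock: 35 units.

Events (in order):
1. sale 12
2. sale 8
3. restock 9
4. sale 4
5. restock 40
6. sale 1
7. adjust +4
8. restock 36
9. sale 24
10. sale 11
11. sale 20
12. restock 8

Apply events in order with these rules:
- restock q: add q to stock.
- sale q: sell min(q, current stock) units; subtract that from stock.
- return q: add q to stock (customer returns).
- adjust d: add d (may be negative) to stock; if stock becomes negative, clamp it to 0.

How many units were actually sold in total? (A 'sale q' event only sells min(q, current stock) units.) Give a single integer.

Processing events:
Start: stock = 35
  Event 1 (sale 12): sell min(12,35)=12. stock: 35 - 12 = 23. total_sold = 12
  Event 2 (sale 8): sell min(8,23)=8. stock: 23 - 8 = 15. total_sold = 20
  Event 3 (restock 9): 15 + 9 = 24
  Event 4 (sale 4): sell min(4,24)=4. stock: 24 - 4 = 20. total_sold = 24
  Event 5 (restock 40): 20 + 40 = 60
  Event 6 (sale 1): sell min(1,60)=1. stock: 60 - 1 = 59. total_sold = 25
  Event 7 (adjust +4): 59 + 4 = 63
  Event 8 (restock 36): 63 + 36 = 99
  Event 9 (sale 24): sell min(24,99)=24. stock: 99 - 24 = 75. total_sold = 49
  Event 10 (sale 11): sell min(11,75)=11. stock: 75 - 11 = 64. total_sold = 60
  Event 11 (sale 20): sell min(20,64)=20. stock: 64 - 20 = 44. total_sold = 80
  Event 12 (restock 8): 44 + 8 = 52
Final: stock = 52, total_sold = 80

Answer: 80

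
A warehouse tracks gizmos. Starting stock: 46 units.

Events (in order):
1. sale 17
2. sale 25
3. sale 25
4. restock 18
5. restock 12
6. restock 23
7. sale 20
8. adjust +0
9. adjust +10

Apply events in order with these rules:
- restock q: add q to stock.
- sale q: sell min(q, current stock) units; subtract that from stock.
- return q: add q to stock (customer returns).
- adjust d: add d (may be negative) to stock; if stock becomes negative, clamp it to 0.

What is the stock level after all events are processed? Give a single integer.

Processing events:
Start: stock = 46
  Event 1 (sale 17): sell min(17,46)=17. stock: 46 - 17 = 29. total_sold = 17
  Event 2 (sale 25): sell min(25,29)=25. stock: 29 - 25 = 4. total_sold = 42
  Event 3 (sale 25): sell min(25,4)=4. stock: 4 - 4 = 0. total_sold = 46
  Event 4 (restock 18): 0 + 18 = 18
  Event 5 (restock 12): 18 + 12 = 30
  Event 6 (restock 23): 30 + 23 = 53
  Event 7 (sale 20): sell min(20,53)=20. stock: 53 - 20 = 33. total_sold = 66
  Event 8 (adjust +0): 33 + 0 = 33
  Event 9 (adjust +10): 33 + 10 = 43
Final: stock = 43, total_sold = 66

Answer: 43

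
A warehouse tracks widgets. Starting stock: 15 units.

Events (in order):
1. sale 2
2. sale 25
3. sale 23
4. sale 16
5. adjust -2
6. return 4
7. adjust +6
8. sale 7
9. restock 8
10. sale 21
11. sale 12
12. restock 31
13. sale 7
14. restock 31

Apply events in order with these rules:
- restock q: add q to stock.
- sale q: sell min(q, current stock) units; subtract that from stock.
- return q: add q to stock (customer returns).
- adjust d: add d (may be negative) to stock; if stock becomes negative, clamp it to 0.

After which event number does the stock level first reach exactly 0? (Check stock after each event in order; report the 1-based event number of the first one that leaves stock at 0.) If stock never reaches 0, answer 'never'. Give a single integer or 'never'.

Processing events:
Start: stock = 15
  Event 1 (sale 2): sell min(2,15)=2. stock: 15 - 2 = 13. total_sold = 2
  Event 2 (sale 25): sell min(25,13)=13. stock: 13 - 13 = 0. total_sold = 15
  Event 3 (sale 23): sell min(23,0)=0. stock: 0 - 0 = 0. total_sold = 15
  Event 4 (sale 16): sell min(16,0)=0. stock: 0 - 0 = 0. total_sold = 15
  Event 5 (adjust -2): 0 + -2 = 0 (clamped to 0)
  Event 6 (return 4): 0 + 4 = 4
  Event 7 (adjust +6): 4 + 6 = 10
  Event 8 (sale 7): sell min(7,10)=7. stock: 10 - 7 = 3. total_sold = 22
  Event 9 (restock 8): 3 + 8 = 11
  Event 10 (sale 21): sell min(21,11)=11. stock: 11 - 11 = 0. total_sold = 33
  Event 11 (sale 12): sell min(12,0)=0. stock: 0 - 0 = 0. total_sold = 33
  Event 12 (restock 31): 0 + 31 = 31
  Event 13 (sale 7): sell min(7,31)=7. stock: 31 - 7 = 24. total_sold = 40
  Event 14 (restock 31): 24 + 31 = 55
Final: stock = 55, total_sold = 40

First zero at event 2.

Answer: 2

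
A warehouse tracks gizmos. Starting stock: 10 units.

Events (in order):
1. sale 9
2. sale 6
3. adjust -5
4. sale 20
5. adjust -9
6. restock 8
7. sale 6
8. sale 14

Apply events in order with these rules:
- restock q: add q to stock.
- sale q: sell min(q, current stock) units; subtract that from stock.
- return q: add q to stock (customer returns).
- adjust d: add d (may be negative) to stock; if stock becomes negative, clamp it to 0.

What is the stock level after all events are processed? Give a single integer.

Answer: 0

Derivation:
Processing events:
Start: stock = 10
  Event 1 (sale 9): sell min(9,10)=9. stock: 10 - 9 = 1. total_sold = 9
  Event 2 (sale 6): sell min(6,1)=1. stock: 1 - 1 = 0. total_sold = 10
  Event 3 (adjust -5): 0 + -5 = 0 (clamped to 0)
  Event 4 (sale 20): sell min(20,0)=0. stock: 0 - 0 = 0. total_sold = 10
  Event 5 (adjust -9): 0 + -9 = 0 (clamped to 0)
  Event 6 (restock 8): 0 + 8 = 8
  Event 7 (sale 6): sell min(6,8)=6. stock: 8 - 6 = 2. total_sold = 16
  Event 8 (sale 14): sell min(14,2)=2. stock: 2 - 2 = 0. total_sold = 18
Final: stock = 0, total_sold = 18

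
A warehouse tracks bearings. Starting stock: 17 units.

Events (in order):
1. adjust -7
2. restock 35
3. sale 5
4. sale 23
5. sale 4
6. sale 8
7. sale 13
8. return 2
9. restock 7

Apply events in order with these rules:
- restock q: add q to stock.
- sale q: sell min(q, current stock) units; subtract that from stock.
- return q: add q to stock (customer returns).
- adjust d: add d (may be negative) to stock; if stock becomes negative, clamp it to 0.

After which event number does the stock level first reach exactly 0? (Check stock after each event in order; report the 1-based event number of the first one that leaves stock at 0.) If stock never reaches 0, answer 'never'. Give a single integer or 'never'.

Answer: 7

Derivation:
Processing events:
Start: stock = 17
  Event 1 (adjust -7): 17 + -7 = 10
  Event 2 (restock 35): 10 + 35 = 45
  Event 3 (sale 5): sell min(5,45)=5. stock: 45 - 5 = 40. total_sold = 5
  Event 4 (sale 23): sell min(23,40)=23. stock: 40 - 23 = 17. total_sold = 28
  Event 5 (sale 4): sell min(4,17)=4. stock: 17 - 4 = 13. total_sold = 32
  Event 6 (sale 8): sell min(8,13)=8. stock: 13 - 8 = 5. total_sold = 40
  Event 7 (sale 13): sell min(13,5)=5. stock: 5 - 5 = 0. total_sold = 45
  Event 8 (return 2): 0 + 2 = 2
  Event 9 (restock 7): 2 + 7 = 9
Final: stock = 9, total_sold = 45

First zero at event 7.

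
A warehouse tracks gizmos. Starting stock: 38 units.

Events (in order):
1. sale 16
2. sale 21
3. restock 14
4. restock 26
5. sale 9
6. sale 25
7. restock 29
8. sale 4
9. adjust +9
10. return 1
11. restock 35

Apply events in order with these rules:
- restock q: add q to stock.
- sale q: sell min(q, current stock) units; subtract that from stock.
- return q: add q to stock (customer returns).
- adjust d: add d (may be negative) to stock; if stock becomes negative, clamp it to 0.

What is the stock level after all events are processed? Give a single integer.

Processing events:
Start: stock = 38
  Event 1 (sale 16): sell min(16,38)=16. stock: 38 - 16 = 22. total_sold = 16
  Event 2 (sale 21): sell min(21,22)=21. stock: 22 - 21 = 1. total_sold = 37
  Event 3 (restock 14): 1 + 14 = 15
  Event 4 (restock 26): 15 + 26 = 41
  Event 5 (sale 9): sell min(9,41)=9. stock: 41 - 9 = 32. total_sold = 46
  Event 6 (sale 25): sell min(25,32)=25. stock: 32 - 25 = 7. total_sold = 71
  Event 7 (restock 29): 7 + 29 = 36
  Event 8 (sale 4): sell min(4,36)=4. stock: 36 - 4 = 32. total_sold = 75
  Event 9 (adjust +9): 32 + 9 = 41
  Event 10 (return 1): 41 + 1 = 42
  Event 11 (restock 35): 42 + 35 = 77
Final: stock = 77, total_sold = 75

Answer: 77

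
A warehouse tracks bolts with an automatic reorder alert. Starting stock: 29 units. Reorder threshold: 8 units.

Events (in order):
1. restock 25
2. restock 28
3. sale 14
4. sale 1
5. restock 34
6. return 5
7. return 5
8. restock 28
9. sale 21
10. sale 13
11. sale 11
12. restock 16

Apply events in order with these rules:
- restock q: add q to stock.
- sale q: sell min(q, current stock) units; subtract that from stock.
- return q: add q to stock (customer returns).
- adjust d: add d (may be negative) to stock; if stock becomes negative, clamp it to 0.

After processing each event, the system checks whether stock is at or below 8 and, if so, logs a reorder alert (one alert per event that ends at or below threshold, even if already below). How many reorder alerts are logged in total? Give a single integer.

Answer: 0

Derivation:
Processing events:
Start: stock = 29
  Event 1 (restock 25): 29 + 25 = 54
  Event 2 (restock 28): 54 + 28 = 82
  Event 3 (sale 14): sell min(14,82)=14. stock: 82 - 14 = 68. total_sold = 14
  Event 4 (sale 1): sell min(1,68)=1. stock: 68 - 1 = 67. total_sold = 15
  Event 5 (restock 34): 67 + 34 = 101
  Event 6 (return 5): 101 + 5 = 106
  Event 7 (return 5): 106 + 5 = 111
  Event 8 (restock 28): 111 + 28 = 139
  Event 9 (sale 21): sell min(21,139)=21. stock: 139 - 21 = 118. total_sold = 36
  Event 10 (sale 13): sell min(13,118)=13. stock: 118 - 13 = 105. total_sold = 49
  Event 11 (sale 11): sell min(11,105)=11. stock: 105 - 11 = 94. total_sold = 60
  Event 12 (restock 16): 94 + 16 = 110
Final: stock = 110, total_sold = 60

Checking against threshold 8:
  After event 1: stock=54 > 8
  After event 2: stock=82 > 8
  After event 3: stock=68 > 8
  After event 4: stock=67 > 8
  After event 5: stock=101 > 8
  After event 6: stock=106 > 8
  After event 7: stock=111 > 8
  After event 8: stock=139 > 8
  After event 9: stock=118 > 8
  After event 10: stock=105 > 8
  After event 11: stock=94 > 8
  After event 12: stock=110 > 8
Alert events: []. Count = 0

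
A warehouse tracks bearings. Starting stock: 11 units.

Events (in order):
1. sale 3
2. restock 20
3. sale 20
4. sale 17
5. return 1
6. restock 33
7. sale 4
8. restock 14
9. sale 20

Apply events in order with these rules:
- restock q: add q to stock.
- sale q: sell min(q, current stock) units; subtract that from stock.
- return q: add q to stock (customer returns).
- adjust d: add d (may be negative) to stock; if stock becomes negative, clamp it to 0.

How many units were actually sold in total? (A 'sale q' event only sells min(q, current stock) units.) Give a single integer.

Answer: 55

Derivation:
Processing events:
Start: stock = 11
  Event 1 (sale 3): sell min(3,11)=3. stock: 11 - 3 = 8. total_sold = 3
  Event 2 (restock 20): 8 + 20 = 28
  Event 3 (sale 20): sell min(20,28)=20. stock: 28 - 20 = 8. total_sold = 23
  Event 4 (sale 17): sell min(17,8)=8. stock: 8 - 8 = 0. total_sold = 31
  Event 5 (return 1): 0 + 1 = 1
  Event 6 (restock 33): 1 + 33 = 34
  Event 7 (sale 4): sell min(4,34)=4. stock: 34 - 4 = 30. total_sold = 35
  Event 8 (restock 14): 30 + 14 = 44
  Event 9 (sale 20): sell min(20,44)=20. stock: 44 - 20 = 24. total_sold = 55
Final: stock = 24, total_sold = 55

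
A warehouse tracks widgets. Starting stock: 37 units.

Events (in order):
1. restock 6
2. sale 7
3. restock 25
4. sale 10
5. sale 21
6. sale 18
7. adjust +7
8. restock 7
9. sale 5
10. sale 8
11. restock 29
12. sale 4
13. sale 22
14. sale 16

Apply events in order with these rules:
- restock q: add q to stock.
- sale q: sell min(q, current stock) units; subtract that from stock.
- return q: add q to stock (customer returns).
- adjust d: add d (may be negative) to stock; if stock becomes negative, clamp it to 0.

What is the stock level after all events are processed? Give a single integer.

Answer: 0

Derivation:
Processing events:
Start: stock = 37
  Event 1 (restock 6): 37 + 6 = 43
  Event 2 (sale 7): sell min(7,43)=7. stock: 43 - 7 = 36. total_sold = 7
  Event 3 (restock 25): 36 + 25 = 61
  Event 4 (sale 10): sell min(10,61)=10. stock: 61 - 10 = 51. total_sold = 17
  Event 5 (sale 21): sell min(21,51)=21. stock: 51 - 21 = 30. total_sold = 38
  Event 6 (sale 18): sell min(18,30)=18. stock: 30 - 18 = 12. total_sold = 56
  Event 7 (adjust +7): 12 + 7 = 19
  Event 8 (restock 7): 19 + 7 = 26
  Event 9 (sale 5): sell min(5,26)=5. stock: 26 - 5 = 21. total_sold = 61
  Event 10 (sale 8): sell min(8,21)=8. stock: 21 - 8 = 13. total_sold = 69
  Event 11 (restock 29): 13 + 29 = 42
  Event 12 (sale 4): sell min(4,42)=4. stock: 42 - 4 = 38. total_sold = 73
  Event 13 (sale 22): sell min(22,38)=22. stock: 38 - 22 = 16. total_sold = 95
  Event 14 (sale 16): sell min(16,16)=16. stock: 16 - 16 = 0. total_sold = 111
Final: stock = 0, total_sold = 111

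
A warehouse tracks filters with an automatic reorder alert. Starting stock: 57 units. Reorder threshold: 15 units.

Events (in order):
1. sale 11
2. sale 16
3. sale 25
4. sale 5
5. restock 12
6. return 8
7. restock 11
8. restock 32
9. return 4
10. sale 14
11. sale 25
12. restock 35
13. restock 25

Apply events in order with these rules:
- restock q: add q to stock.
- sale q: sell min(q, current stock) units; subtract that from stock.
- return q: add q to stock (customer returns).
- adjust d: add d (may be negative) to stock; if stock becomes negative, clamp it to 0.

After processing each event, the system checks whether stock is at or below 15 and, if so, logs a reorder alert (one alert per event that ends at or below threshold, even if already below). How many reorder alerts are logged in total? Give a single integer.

Processing events:
Start: stock = 57
  Event 1 (sale 11): sell min(11,57)=11. stock: 57 - 11 = 46. total_sold = 11
  Event 2 (sale 16): sell min(16,46)=16. stock: 46 - 16 = 30. total_sold = 27
  Event 3 (sale 25): sell min(25,30)=25. stock: 30 - 25 = 5. total_sold = 52
  Event 4 (sale 5): sell min(5,5)=5. stock: 5 - 5 = 0. total_sold = 57
  Event 5 (restock 12): 0 + 12 = 12
  Event 6 (return 8): 12 + 8 = 20
  Event 7 (restock 11): 20 + 11 = 31
  Event 8 (restock 32): 31 + 32 = 63
  Event 9 (return 4): 63 + 4 = 67
  Event 10 (sale 14): sell min(14,67)=14. stock: 67 - 14 = 53. total_sold = 71
  Event 11 (sale 25): sell min(25,53)=25. stock: 53 - 25 = 28. total_sold = 96
  Event 12 (restock 35): 28 + 35 = 63
  Event 13 (restock 25): 63 + 25 = 88
Final: stock = 88, total_sold = 96

Checking against threshold 15:
  After event 1: stock=46 > 15
  After event 2: stock=30 > 15
  After event 3: stock=5 <= 15 -> ALERT
  After event 4: stock=0 <= 15 -> ALERT
  After event 5: stock=12 <= 15 -> ALERT
  After event 6: stock=20 > 15
  After event 7: stock=31 > 15
  After event 8: stock=63 > 15
  After event 9: stock=67 > 15
  After event 10: stock=53 > 15
  After event 11: stock=28 > 15
  After event 12: stock=63 > 15
  After event 13: stock=88 > 15
Alert events: [3, 4, 5]. Count = 3

Answer: 3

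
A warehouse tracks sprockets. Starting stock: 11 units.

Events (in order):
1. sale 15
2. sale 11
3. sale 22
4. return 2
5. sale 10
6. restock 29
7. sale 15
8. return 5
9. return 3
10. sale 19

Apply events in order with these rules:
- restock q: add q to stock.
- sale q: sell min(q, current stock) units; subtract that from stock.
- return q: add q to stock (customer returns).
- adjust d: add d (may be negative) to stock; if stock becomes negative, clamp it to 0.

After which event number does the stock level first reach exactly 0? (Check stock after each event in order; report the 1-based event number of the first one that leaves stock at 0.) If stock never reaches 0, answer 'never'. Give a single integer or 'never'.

Answer: 1

Derivation:
Processing events:
Start: stock = 11
  Event 1 (sale 15): sell min(15,11)=11. stock: 11 - 11 = 0. total_sold = 11
  Event 2 (sale 11): sell min(11,0)=0. stock: 0 - 0 = 0. total_sold = 11
  Event 3 (sale 22): sell min(22,0)=0. stock: 0 - 0 = 0. total_sold = 11
  Event 4 (return 2): 0 + 2 = 2
  Event 5 (sale 10): sell min(10,2)=2. stock: 2 - 2 = 0. total_sold = 13
  Event 6 (restock 29): 0 + 29 = 29
  Event 7 (sale 15): sell min(15,29)=15. stock: 29 - 15 = 14. total_sold = 28
  Event 8 (return 5): 14 + 5 = 19
  Event 9 (return 3): 19 + 3 = 22
  Event 10 (sale 19): sell min(19,22)=19. stock: 22 - 19 = 3. total_sold = 47
Final: stock = 3, total_sold = 47

First zero at event 1.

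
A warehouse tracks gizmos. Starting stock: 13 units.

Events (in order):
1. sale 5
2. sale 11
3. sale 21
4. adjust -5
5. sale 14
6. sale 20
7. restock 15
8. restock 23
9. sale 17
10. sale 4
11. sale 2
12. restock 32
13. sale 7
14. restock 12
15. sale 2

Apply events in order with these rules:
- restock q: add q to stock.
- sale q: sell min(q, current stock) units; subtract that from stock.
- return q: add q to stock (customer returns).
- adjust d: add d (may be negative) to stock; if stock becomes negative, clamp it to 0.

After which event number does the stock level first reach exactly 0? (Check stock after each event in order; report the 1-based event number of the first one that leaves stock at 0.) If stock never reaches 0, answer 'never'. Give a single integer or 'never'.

Processing events:
Start: stock = 13
  Event 1 (sale 5): sell min(5,13)=5. stock: 13 - 5 = 8. total_sold = 5
  Event 2 (sale 11): sell min(11,8)=8. stock: 8 - 8 = 0. total_sold = 13
  Event 3 (sale 21): sell min(21,0)=0. stock: 0 - 0 = 0. total_sold = 13
  Event 4 (adjust -5): 0 + -5 = 0 (clamped to 0)
  Event 5 (sale 14): sell min(14,0)=0. stock: 0 - 0 = 0. total_sold = 13
  Event 6 (sale 20): sell min(20,0)=0. stock: 0 - 0 = 0. total_sold = 13
  Event 7 (restock 15): 0 + 15 = 15
  Event 8 (restock 23): 15 + 23 = 38
  Event 9 (sale 17): sell min(17,38)=17. stock: 38 - 17 = 21. total_sold = 30
  Event 10 (sale 4): sell min(4,21)=4. stock: 21 - 4 = 17. total_sold = 34
  Event 11 (sale 2): sell min(2,17)=2. stock: 17 - 2 = 15. total_sold = 36
  Event 12 (restock 32): 15 + 32 = 47
  Event 13 (sale 7): sell min(7,47)=7. stock: 47 - 7 = 40. total_sold = 43
  Event 14 (restock 12): 40 + 12 = 52
  Event 15 (sale 2): sell min(2,52)=2. stock: 52 - 2 = 50. total_sold = 45
Final: stock = 50, total_sold = 45

First zero at event 2.

Answer: 2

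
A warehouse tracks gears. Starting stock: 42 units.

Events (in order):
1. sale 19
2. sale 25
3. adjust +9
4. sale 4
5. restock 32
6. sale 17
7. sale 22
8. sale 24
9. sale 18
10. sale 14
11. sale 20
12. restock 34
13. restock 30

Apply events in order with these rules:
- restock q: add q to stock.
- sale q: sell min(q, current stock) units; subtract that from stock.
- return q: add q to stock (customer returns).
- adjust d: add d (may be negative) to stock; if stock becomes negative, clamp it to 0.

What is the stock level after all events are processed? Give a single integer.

Processing events:
Start: stock = 42
  Event 1 (sale 19): sell min(19,42)=19. stock: 42 - 19 = 23. total_sold = 19
  Event 2 (sale 25): sell min(25,23)=23. stock: 23 - 23 = 0. total_sold = 42
  Event 3 (adjust +9): 0 + 9 = 9
  Event 4 (sale 4): sell min(4,9)=4. stock: 9 - 4 = 5. total_sold = 46
  Event 5 (restock 32): 5 + 32 = 37
  Event 6 (sale 17): sell min(17,37)=17. stock: 37 - 17 = 20. total_sold = 63
  Event 7 (sale 22): sell min(22,20)=20. stock: 20 - 20 = 0. total_sold = 83
  Event 8 (sale 24): sell min(24,0)=0. stock: 0 - 0 = 0. total_sold = 83
  Event 9 (sale 18): sell min(18,0)=0. stock: 0 - 0 = 0. total_sold = 83
  Event 10 (sale 14): sell min(14,0)=0. stock: 0 - 0 = 0. total_sold = 83
  Event 11 (sale 20): sell min(20,0)=0. stock: 0 - 0 = 0. total_sold = 83
  Event 12 (restock 34): 0 + 34 = 34
  Event 13 (restock 30): 34 + 30 = 64
Final: stock = 64, total_sold = 83

Answer: 64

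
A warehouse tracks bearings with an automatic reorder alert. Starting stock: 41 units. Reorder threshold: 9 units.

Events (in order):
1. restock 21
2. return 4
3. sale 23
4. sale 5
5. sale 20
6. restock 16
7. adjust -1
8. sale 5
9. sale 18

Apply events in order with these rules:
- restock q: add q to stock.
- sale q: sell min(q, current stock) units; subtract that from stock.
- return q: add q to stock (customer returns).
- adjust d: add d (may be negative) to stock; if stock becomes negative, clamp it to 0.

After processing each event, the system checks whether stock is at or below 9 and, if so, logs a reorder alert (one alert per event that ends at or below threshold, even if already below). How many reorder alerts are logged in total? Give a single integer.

Processing events:
Start: stock = 41
  Event 1 (restock 21): 41 + 21 = 62
  Event 2 (return 4): 62 + 4 = 66
  Event 3 (sale 23): sell min(23,66)=23. stock: 66 - 23 = 43. total_sold = 23
  Event 4 (sale 5): sell min(5,43)=5. stock: 43 - 5 = 38. total_sold = 28
  Event 5 (sale 20): sell min(20,38)=20. stock: 38 - 20 = 18. total_sold = 48
  Event 6 (restock 16): 18 + 16 = 34
  Event 7 (adjust -1): 34 + -1 = 33
  Event 8 (sale 5): sell min(5,33)=5. stock: 33 - 5 = 28. total_sold = 53
  Event 9 (sale 18): sell min(18,28)=18. stock: 28 - 18 = 10. total_sold = 71
Final: stock = 10, total_sold = 71

Checking against threshold 9:
  After event 1: stock=62 > 9
  After event 2: stock=66 > 9
  After event 3: stock=43 > 9
  After event 4: stock=38 > 9
  After event 5: stock=18 > 9
  After event 6: stock=34 > 9
  After event 7: stock=33 > 9
  After event 8: stock=28 > 9
  After event 9: stock=10 > 9
Alert events: []. Count = 0

Answer: 0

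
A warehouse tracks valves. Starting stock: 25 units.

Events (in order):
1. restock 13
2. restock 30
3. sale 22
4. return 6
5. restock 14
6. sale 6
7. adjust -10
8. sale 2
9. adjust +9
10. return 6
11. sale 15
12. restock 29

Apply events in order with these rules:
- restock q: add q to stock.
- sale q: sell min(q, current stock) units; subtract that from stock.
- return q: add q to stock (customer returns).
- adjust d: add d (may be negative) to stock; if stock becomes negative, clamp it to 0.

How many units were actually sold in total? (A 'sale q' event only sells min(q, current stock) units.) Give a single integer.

Answer: 45

Derivation:
Processing events:
Start: stock = 25
  Event 1 (restock 13): 25 + 13 = 38
  Event 2 (restock 30): 38 + 30 = 68
  Event 3 (sale 22): sell min(22,68)=22. stock: 68 - 22 = 46. total_sold = 22
  Event 4 (return 6): 46 + 6 = 52
  Event 5 (restock 14): 52 + 14 = 66
  Event 6 (sale 6): sell min(6,66)=6. stock: 66 - 6 = 60. total_sold = 28
  Event 7 (adjust -10): 60 + -10 = 50
  Event 8 (sale 2): sell min(2,50)=2. stock: 50 - 2 = 48. total_sold = 30
  Event 9 (adjust +9): 48 + 9 = 57
  Event 10 (return 6): 57 + 6 = 63
  Event 11 (sale 15): sell min(15,63)=15. stock: 63 - 15 = 48. total_sold = 45
  Event 12 (restock 29): 48 + 29 = 77
Final: stock = 77, total_sold = 45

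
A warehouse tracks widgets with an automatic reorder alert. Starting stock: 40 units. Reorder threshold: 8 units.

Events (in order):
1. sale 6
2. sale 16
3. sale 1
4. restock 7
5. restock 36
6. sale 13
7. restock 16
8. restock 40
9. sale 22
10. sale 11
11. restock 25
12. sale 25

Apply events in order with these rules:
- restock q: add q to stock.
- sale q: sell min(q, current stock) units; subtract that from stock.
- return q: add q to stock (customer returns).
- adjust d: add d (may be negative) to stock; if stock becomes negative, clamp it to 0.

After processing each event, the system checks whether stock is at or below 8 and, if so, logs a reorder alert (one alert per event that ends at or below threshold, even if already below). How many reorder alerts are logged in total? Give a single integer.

Processing events:
Start: stock = 40
  Event 1 (sale 6): sell min(6,40)=6. stock: 40 - 6 = 34. total_sold = 6
  Event 2 (sale 16): sell min(16,34)=16. stock: 34 - 16 = 18. total_sold = 22
  Event 3 (sale 1): sell min(1,18)=1. stock: 18 - 1 = 17. total_sold = 23
  Event 4 (restock 7): 17 + 7 = 24
  Event 5 (restock 36): 24 + 36 = 60
  Event 6 (sale 13): sell min(13,60)=13. stock: 60 - 13 = 47. total_sold = 36
  Event 7 (restock 16): 47 + 16 = 63
  Event 8 (restock 40): 63 + 40 = 103
  Event 9 (sale 22): sell min(22,103)=22. stock: 103 - 22 = 81. total_sold = 58
  Event 10 (sale 11): sell min(11,81)=11. stock: 81 - 11 = 70. total_sold = 69
  Event 11 (restock 25): 70 + 25 = 95
  Event 12 (sale 25): sell min(25,95)=25. stock: 95 - 25 = 70. total_sold = 94
Final: stock = 70, total_sold = 94

Checking against threshold 8:
  After event 1: stock=34 > 8
  After event 2: stock=18 > 8
  After event 3: stock=17 > 8
  After event 4: stock=24 > 8
  After event 5: stock=60 > 8
  After event 6: stock=47 > 8
  After event 7: stock=63 > 8
  After event 8: stock=103 > 8
  After event 9: stock=81 > 8
  After event 10: stock=70 > 8
  After event 11: stock=95 > 8
  After event 12: stock=70 > 8
Alert events: []. Count = 0

Answer: 0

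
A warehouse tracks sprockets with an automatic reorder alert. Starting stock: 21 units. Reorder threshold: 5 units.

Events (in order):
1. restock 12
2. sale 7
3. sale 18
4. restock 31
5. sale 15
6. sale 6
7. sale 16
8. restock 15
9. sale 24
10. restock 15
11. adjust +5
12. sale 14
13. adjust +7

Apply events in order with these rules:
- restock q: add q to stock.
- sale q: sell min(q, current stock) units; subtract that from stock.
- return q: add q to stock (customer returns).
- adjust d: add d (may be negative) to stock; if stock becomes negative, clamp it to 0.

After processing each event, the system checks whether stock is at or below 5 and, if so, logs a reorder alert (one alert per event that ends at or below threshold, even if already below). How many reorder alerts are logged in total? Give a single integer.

Processing events:
Start: stock = 21
  Event 1 (restock 12): 21 + 12 = 33
  Event 2 (sale 7): sell min(7,33)=7. stock: 33 - 7 = 26. total_sold = 7
  Event 3 (sale 18): sell min(18,26)=18. stock: 26 - 18 = 8. total_sold = 25
  Event 4 (restock 31): 8 + 31 = 39
  Event 5 (sale 15): sell min(15,39)=15. stock: 39 - 15 = 24. total_sold = 40
  Event 6 (sale 6): sell min(6,24)=6. stock: 24 - 6 = 18. total_sold = 46
  Event 7 (sale 16): sell min(16,18)=16. stock: 18 - 16 = 2. total_sold = 62
  Event 8 (restock 15): 2 + 15 = 17
  Event 9 (sale 24): sell min(24,17)=17. stock: 17 - 17 = 0. total_sold = 79
  Event 10 (restock 15): 0 + 15 = 15
  Event 11 (adjust +5): 15 + 5 = 20
  Event 12 (sale 14): sell min(14,20)=14. stock: 20 - 14 = 6. total_sold = 93
  Event 13 (adjust +7): 6 + 7 = 13
Final: stock = 13, total_sold = 93

Checking against threshold 5:
  After event 1: stock=33 > 5
  After event 2: stock=26 > 5
  After event 3: stock=8 > 5
  After event 4: stock=39 > 5
  After event 5: stock=24 > 5
  After event 6: stock=18 > 5
  After event 7: stock=2 <= 5 -> ALERT
  After event 8: stock=17 > 5
  After event 9: stock=0 <= 5 -> ALERT
  After event 10: stock=15 > 5
  After event 11: stock=20 > 5
  After event 12: stock=6 > 5
  After event 13: stock=13 > 5
Alert events: [7, 9]. Count = 2

Answer: 2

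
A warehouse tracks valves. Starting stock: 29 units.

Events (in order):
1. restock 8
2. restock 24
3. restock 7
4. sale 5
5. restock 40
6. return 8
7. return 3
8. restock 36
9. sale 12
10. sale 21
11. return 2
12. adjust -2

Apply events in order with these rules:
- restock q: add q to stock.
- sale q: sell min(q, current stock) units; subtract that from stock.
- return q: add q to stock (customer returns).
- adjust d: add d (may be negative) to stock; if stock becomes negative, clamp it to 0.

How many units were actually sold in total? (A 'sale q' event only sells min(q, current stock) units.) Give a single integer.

Processing events:
Start: stock = 29
  Event 1 (restock 8): 29 + 8 = 37
  Event 2 (restock 24): 37 + 24 = 61
  Event 3 (restock 7): 61 + 7 = 68
  Event 4 (sale 5): sell min(5,68)=5. stock: 68 - 5 = 63. total_sold = 5
  Event 5 (restock 40): 63 + 40 = 103
  Event 6 (return 8): 103 + 8 = 111
  Event 7 (return 3): 111 + 3 = 114
  Event 8 (restock 36): 114 + 36 = 150
  Event 9 (sale 12): sell min(12,150)=12. stock: 150 - 12 = 138. total_sold = 17
  Event 10 (sale 21): sell min(21,138)=21. stock: 138 - 21 = 117. total_sold = 38
  Event 11 (return 2): 117 + 2 = 119
  Event 12 (adjust -2): 119 + -2 = 117
Final: stock = 117, total_sold = 38

Answer: 38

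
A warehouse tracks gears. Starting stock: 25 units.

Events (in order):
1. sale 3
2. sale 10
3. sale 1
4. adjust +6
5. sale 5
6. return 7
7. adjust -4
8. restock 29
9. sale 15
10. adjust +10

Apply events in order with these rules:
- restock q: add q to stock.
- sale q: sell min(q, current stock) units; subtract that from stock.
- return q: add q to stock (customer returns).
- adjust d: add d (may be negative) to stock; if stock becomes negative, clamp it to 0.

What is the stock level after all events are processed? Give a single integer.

Answer: 39

Derivation:
Processing events:
Start: stock = 25
  Event 1 (sale 3): sell min(3,25)=3. stock: 25 - 3 = 22. total_sold = 3
  Event 2 (sale 10): sell min(10,22)=10. stock: 22 - 10 = 12. total_sold = 13
  Event 3 (sale 1): sell min(1,12)=1. stock: 12 - 1 = 11. total_sold = 14
  Event 4 (adjust +6): 11 + 6 = 17
  Event 5 (sale 5): sell min(5,17)=5. stock: 17 - 5 = 12. total_sold = 19
  Event 6 (return 7): 12 + 7 = 19
  Event 7 (adjust -4): 19 + -4 = 15
  Event 8 (restock 29): 15 + 29 = 44
  Event 9 (sale 15): sell min(15,44)=15. stock: 44 - 15 = 29. total_sold = 34
  Event 10 (adjust +10): 29 + 10 = 39
Final: stock = 39, total_sold = 34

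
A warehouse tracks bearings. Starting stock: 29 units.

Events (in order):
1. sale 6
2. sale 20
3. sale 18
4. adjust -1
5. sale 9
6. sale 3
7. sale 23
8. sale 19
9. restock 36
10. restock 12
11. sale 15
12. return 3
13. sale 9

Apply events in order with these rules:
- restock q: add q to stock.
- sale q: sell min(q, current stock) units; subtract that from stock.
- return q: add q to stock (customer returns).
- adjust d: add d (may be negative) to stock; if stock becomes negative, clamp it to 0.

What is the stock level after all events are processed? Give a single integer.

Processing events:
Start: stock = 29
  Event 1 (sale 6): sell min(6,29)=6. stock: 29 - 6 = 23. total_sold = 6
  Event 2 (sale 20): sell min(20,23)=20. stock: 23 - 20 = 3. total_sold = 26
  Event 3 (sale 18): sell min(18,3)=3. stock: 3 - 3 = 0. total_sold = 29
  Event 4 (adjust -1): 0 + -1 = 0 (clamped to 0)
  Event 5 (sale 9): sell min(9,0)=0. stock: 0 - 0 = 0. total_sold = 29
  Event 6 (sale 3): sell min(3,0)=0. stock: 0 - 0 = 0. total_sold = 29
  Event 7 (sale 23): sell min(23,0)=0. stock: 0 - 0 = 0. total_sold = 29
  Event 8 (sale 19): sell min(19,0)=0. stock: 0 - 0 = 0. total_sold = 29
  Event 9 (restock 36): 0 + 36 = 36
  Event 10 (restock 12): 36 + 12 = 48
  Event 11 (sale 15): sell min(15,48)=15. stock: 48 - 15 = 33. total_sold = 44
  Event 12 (return 3): 33 + 3 = 36
  Event 13 (sale 9): sell min(9,36)=9. stock: 36 - 9 = 27. total_sold = 53
Final: stock = 27, total_sold = 53

Answer: 27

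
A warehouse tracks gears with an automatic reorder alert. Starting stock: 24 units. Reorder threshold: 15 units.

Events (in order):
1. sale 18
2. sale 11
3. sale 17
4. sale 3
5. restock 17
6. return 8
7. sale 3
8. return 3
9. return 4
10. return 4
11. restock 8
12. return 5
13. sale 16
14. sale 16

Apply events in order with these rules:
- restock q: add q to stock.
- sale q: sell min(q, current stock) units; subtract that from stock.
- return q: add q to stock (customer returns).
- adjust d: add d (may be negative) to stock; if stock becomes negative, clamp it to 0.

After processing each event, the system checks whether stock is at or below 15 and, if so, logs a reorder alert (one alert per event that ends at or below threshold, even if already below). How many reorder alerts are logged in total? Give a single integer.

Processing events:
Start: stock = 24
  Event 1 (sale 18): sell min(18,24)=18. stock: 24 - 18 = 6. total_sold = 18
  Event 2 (sale 11): sell min(11,6)=6. stock: 6 - 6 = 0. total_sold = 24
  Event 3 (sale 17): sell min(17,0)=0. stock: 0 - 0 = 0. total_sold = 24
  Event 4 (sale 3): sell min(3,0)=0. stock: 0 - 0 = 0. total_sold = 24
  Event 5 (restock 17): 0 + 17 = 17
  Event 6 (return 8): 17 + 8 = 25
  Event 7 (sale 3): sell min(3,25)=3. stock: 25 - 3 = 22. total_sold = 27
  Event 8 (return 3): 22 + 3 = 25
  Event 9 (return 4): 25 + 4 = 29
  Event 10 (return 4): 29 + 4 = 33
  Event 11 (restock 8): 33 + 8 = 41
  Event 12 (return 5): 41 + 5 = 46
  Event 13 (sale 16): sell min(16,46)=16. stock: 46 - 16 = 30. total_sold = 43
  Event 14 (sale 16): sell min(16,30)=16. stock: 30 - 16 = 14. total_sold = 59
Final: stock = 14, total_sold = 59

Checking against threshold 15:
  After event 1: stock=6 <= 15 -> ALERT
  After event 2: stock=0 <= 15 -> ALERT
  After event 3: stock=0 <= 15 -> ALERT
  After event 4: stock=0 <= 15 -> ALERT
  After event 5: stock=17 > 15
  After event 6: stock=25 > 15
  After event 7: stock=22 > 15
  After event 8: stock=25 > 15
  After event 9: stock=29 > 15
  After event 10: stock=33 > 15
  After event 11: stock=41 > 15
  After event 12: stock=46 > 15
  After event 13: stock=30 > 15
  After event 14: stock=14 <= 15 -> ALERT
Alert events: [1, 2, 3, 4, 14]. Count = 5

Answer: 5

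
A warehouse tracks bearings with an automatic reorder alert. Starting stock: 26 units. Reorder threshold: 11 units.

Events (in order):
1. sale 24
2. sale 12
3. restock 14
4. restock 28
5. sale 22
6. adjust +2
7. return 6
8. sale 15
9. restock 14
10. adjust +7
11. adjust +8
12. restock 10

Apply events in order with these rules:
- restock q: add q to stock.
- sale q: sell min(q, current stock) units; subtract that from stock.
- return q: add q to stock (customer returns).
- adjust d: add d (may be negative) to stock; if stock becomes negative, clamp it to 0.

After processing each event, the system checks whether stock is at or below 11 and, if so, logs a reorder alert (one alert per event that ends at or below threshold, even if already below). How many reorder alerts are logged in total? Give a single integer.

Processing events:
Start: stock = 26
  Event 1 (sale 24): sell min(24,26)=24. stock: 26 - 24 = 2. total_sold = 24
  Event 2 (sale 12): sell min(12,2)=2. stock: 2 - 2 = 0. total_sold = 26
  Event 3 (restock 14): 0 + 14 = 14
  Event 4 (restock 28): 14 + 28 = 42
  Event 5 (sale 22): sell min(22,42)=22. stock: 42 - 22 = 20. total_sold = 48
  Event 6 (adjust +2): 20 + 2 = 22
  Event 7 (return 6): 22 + 6 = 28
  Event 8 (sale 15): sell min(15,28)=15. stock: 28 - 15 = 13. total_sold = 63
  Event 9 (restock 14): 13 + 14 = 27
  Event 10 (adjust +7): 27 + 7 = 34
  Event 11 (adjust +8): 34 + 8 = 42
  Event 12 (restock 10): 42 + 10 = 52
Final: stock = 52, total_sold = 63

Checking against threshold 11:
  After event 1: stock=2 <= 11 -> ALERT
  After event 2: stock=0 <= 11 -> ALERT
  After event 3: stock=14 > 11
  After event 4: stock=42 > 11
  After event 5: stock=20 > 11
  After event 6: stock=22 > 11
  After event 7: stock=28 > 11
  After event 8: stock=13 > 11
  After event 9: stock=27 > 11
  After event 10: stock=34 > 11
  After event 11: stock=42 > 11
  After event 12: stock=52 > 11
Alert events: [1, 2]. Count = 2

Answer: 2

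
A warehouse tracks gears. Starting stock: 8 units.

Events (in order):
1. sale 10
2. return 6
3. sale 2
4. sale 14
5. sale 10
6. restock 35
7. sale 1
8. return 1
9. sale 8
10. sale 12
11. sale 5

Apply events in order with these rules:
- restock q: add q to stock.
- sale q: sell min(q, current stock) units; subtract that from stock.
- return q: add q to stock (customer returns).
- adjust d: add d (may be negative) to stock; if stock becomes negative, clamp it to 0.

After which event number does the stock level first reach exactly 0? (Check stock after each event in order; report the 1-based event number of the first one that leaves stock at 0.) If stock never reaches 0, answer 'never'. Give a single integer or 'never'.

Answer: 1

Derivation:
Processing events:
Start: stock = 8
  Event 1 (sale 10): sell min(10,8)=8. stock: 8 - 8 = 0. total_sold = 8
  Event 2 (return 6): 0 + 6 = 6
  Event 3 (sale 2): sell min(2,6)=2. stock: 6 - 2 = 4. total_sold = 10
  Event 4 (sale 14): sell min(14,4)=4. stock: 4 - 4 = 0. total_sold = 14
  Event 5 (sale 10): sell min(10,0)=0. stock: 0 - 0 = 0. total_sold = 14
  Event 6 (restock 35): 0 + 35 = 35
  Event 7 (sale 1): sell min(1,35)=1. stock: 35 - 1 = 34. total_sold = 15
  Event 8 (return 1): 34 + 1 = 35
  Event 9 (sale 8): sell min(8,35)=8. stock: 35 - 8 = 27. total_sold = 23
  Event 10 (sale 12): sell min(12,27)=12. stock: 27 - 12 = 15. total_sold = 35
  Event 11 (sale 5): sell min(5,15)=5. stock: 15 - 5 = 10. total_sold = 40
Final: stock = 10, total_sold = 40

First zero at event 1.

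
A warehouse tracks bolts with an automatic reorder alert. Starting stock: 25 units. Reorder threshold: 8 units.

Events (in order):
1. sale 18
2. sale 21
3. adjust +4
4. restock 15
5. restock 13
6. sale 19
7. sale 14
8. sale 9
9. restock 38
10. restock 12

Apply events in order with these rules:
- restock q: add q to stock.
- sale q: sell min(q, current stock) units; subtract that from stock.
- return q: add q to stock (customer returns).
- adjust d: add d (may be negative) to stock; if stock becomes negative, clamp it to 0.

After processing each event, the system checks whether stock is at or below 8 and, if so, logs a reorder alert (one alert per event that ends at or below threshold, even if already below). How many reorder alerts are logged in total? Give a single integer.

Processing events:
Start: stock = 25
  Event 1 (sale 18): sell min(18,25)=18. stock: 25 - 18 = 7. total_sold = 18
  Event 2 (sale 21): sell min(21,7)=7. stock: 7 - 7 = 0. total_sold = 25
  Event 3 (adjust +4): 0 + 4 = 4
  Event 4 (restock 15): 4 + 15 = 19
  Event 5 (restock 13): 19 + 13 = 32
  Event 6 (sale 19): sell min(19,32)=19. stock: 32 - 19 = 13. total_sold = 44
  Event 7 (sale 14): sell min(14,13)=13. stock: 13 - 13 = 0. total_sold = 57
  Event 8 (sale 9): sell min(9,0)=0. stock: 0 - 0 = 0. total_sold = 57
  Event 9 (restock 38): 0 + 38 = 38
  Event 10 (restock 12): 38 + 12 = 50
Final: stock = 50, total_sold = 57

Checking against threshold 8:
  After event 1: stock=7 <= 8 -> ALERT
  After event 2: stock=0 <= 8 -> ALERT
  After event 3: stock=4 <= 8 -> ALERT
  After event 4: stock=19 > 8
  After event 5: stock=32 > 8
  After event 6: stock=13 > 8
  After event 7: stock=0 <= 8 -> ALERT
  After event 8: stock=0 <= 8 -> ALERT
  After event 9: stock=38 > 8
  After event 10: stock=50 > 8
Alert events: [1, 2, 3, 7, 8]. Count = 5

Answer: 5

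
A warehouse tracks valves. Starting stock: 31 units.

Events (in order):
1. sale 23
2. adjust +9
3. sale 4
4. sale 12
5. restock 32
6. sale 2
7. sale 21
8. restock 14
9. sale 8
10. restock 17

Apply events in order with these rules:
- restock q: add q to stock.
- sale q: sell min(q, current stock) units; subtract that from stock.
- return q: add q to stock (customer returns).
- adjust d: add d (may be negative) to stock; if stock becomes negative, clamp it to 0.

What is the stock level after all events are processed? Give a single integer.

Answer: 33

Derivation:
Processing events:
Start: stock = 31
  Event 1 (sale 23): sell min(23,31)=23. stock: 31 - 23 = 8. total_sold = 23
  Event 2 (adjust +9): 8 + 9 = 17
  Event 3 (sale 4): sell min(4,17)=4. stock: 17 - 4 = 13. total_sold = 27
  Event 4 (sale 12): sell min(12,13)=12. stock: 13 - 12 = 1. total_sold = 39
  Event 5 (restock 32): 1 + 32 = 33
  Event 6 (sale 2): sell min(2,33)=2. stock: 33 - 2 = 31. total_sold = 41
  Event 7 (sale 21): sell min(21,31)=21. stock: 31 - 21 = 10. total_sold = 62
  Event 8 (restock 14): 10 + 14 = 24
  Event 9 (sale 8): sell min(8,24)=8. stock: 24 - 8 = 16. total_sold = 70
  Event 10 (restock 17): 16 + 17 = 33
Final: stock = 33, total_sold = 70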